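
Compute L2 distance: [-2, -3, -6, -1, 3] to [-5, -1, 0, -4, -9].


d = √((-2+ 5)² + (-3+ 1)² + (-6-0)² + (-1+ 4)² + (3+ 9)²)
  = √(9 + 4 + 36 + 9 + 144)
  = √202 = 14.2127

14.2127


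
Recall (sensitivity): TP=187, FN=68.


Recall = TP/(TP+FN)
= 187/(187+68)
= 187/255 = 73.33%

73.33%


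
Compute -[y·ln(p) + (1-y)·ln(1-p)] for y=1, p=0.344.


BCE = -[y·ln(p) + (1-y)·ln(1-p)]
= -1·ln(0.344) - 0
= -ln(0.344) = 1.0671

1.0671


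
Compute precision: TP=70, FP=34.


Precision = TP/(TP+FP)
= 70/(70+34)
= 70/104 = 67.31%

67.31%


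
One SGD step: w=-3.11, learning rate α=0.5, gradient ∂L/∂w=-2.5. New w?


w_new = w - α·∇
= -3.11 - 0.5·-2.5
= -3.11 + 1.25
= -1.86

-1.86


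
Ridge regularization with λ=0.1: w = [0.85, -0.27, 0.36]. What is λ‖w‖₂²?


‖w‖₂² = (0.85)² + (-0.27)² + (0.36)²
     = 0.7225 + 0.0729 + 0.1296
     = 0.925
λ·‖w‖₂² = 0.1·0.925 = 0.0925

0.0925


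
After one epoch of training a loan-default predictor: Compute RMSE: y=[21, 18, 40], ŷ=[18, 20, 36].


MSE = 29/3 = 9.6667
RMSE = √(29/3) = 3.1091

3.1091


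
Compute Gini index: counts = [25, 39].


Probabilities: [25/64, 39/64] ≈ [0.3906, 0.6094]
Σpᵢ² = (625 + 1521)/64² = 2146/4096
Gini = 1 - Σpᵢ² = 1 - 2146/4096 = 0.4761

0.4761


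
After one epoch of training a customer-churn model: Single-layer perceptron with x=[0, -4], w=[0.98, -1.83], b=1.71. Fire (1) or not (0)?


z = (0)·(0.98) + (-4)·(-1.83) + 1.71
  = 9.03
step(z) = 1 (z≥0)

1


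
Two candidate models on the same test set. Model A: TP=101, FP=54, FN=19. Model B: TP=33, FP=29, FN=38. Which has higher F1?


Model A: P=101/155=0.6516, R=101/120=0.8417, F1=2PR/(P+R)=2TP/(2TP+FP+FN)=202/275=0.7345
Model B: P=33/62=0.5323, R=33/71=0.4648, F1=2PR/(P+R)=2TP/(2TP+FP+FN)=66/133=0.4962
0.7345 > 0.4962 → Model A

Model A


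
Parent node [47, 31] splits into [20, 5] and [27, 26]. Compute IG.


Parent = [47, 31], H_parent = 0.9694
H_left = 0.7219 (n=25), H_right = 0.9997 (n=53)
H_children = (25/78)·0.7219 + (53/78)·0.9997 = 0.9107
IG = 0.9694 - 0.9107 = 0.0587

0.0587


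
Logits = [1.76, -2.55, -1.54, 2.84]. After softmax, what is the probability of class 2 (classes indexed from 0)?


Exponentials: e^1.76=5.8124, e^-2.55=0.0781, e^-1.54=0.2144, e^2.84=17.1158
Sum = 23.2207
Softmax = [0.2503, 0.0034, 0.0092, 0.7371]
p[2] = 0.2144/23.2207 = 0.0092

0.0092


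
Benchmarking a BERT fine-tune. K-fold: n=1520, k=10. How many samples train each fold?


Fold size = 1520/10 = 152
Training per fold = 1520 - 152 = 1368

1368


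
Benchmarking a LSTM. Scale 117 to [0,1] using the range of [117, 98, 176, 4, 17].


min=4, max=176
(117-4)/(176-4) = 113/172 = 0.657

0.657


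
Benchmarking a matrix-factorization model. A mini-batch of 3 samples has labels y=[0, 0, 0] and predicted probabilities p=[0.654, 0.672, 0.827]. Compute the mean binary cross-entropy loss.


L[0] = -ln(1-0.654) = -ln(0.346) = 1.0613
L[1] = -ln(1-0.672) = -ln(0.328) = 1.1147
L[2] = -ln(1-0.827) = -ln(0.173) = 1.7545
mean = (1.0613 + 1.1147 + 1.7545)/3 = 1.3102

1.3102


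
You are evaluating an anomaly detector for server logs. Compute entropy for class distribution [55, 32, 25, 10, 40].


Probabilities: [55/162, 32/162, 25/162, 10/162, 40/162] ≈ [0.3395, 0.1975, 0.1543, 0.0617, 0.2469]
H = -((55/162)·log₂(55/162) + (32/162)·log₂(32/162) + (25/162)·log₂(25/162) + (10/162)·log₂(10/162) + (40/162)·log₂(40/162))
  = 2.1536 bits

2.1536 bits


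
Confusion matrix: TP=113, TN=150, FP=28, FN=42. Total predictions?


Total = TP + TN + FP + FN
= 113 + 150 + 28 + 42
= 333
(Predicted positive: 141, predicted negative: 192)

333


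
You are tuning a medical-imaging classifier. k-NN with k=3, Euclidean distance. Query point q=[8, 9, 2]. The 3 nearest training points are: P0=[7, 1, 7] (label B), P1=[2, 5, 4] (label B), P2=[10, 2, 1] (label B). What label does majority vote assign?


d(q,P0) = 9.4868  (label B)
d(q,P1) = 7.4833  (label B)
d(q,P2) = 7.3485  (label B)
Votes: A=0, B=3
Majority → B

B


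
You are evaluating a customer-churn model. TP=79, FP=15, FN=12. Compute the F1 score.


Precision = 79/94 = 0.8404
Recall = 79/91 = 0.8681
F1 = 2·P·R/(P+R) = 2·TP/(2·TP+FP+FN) = 158/(158+15+12) = 158/185 = 0.8541

0.8541


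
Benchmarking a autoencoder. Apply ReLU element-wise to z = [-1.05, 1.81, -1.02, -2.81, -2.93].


ReLU(-1.05) = max(0, -1.05) = 0.0
ReLU(1.81) = max(0, 1.81) = 1.81
ReLU(-1.02) = max(0, -1.02) = 0.0
ReLU(-2.81) = max(0, -2.81) = 0.0
ReLU(-2.93) = max(0, -2.93) = 0.0
result = [0.0, 1.81, 0.0, 0.0, 0.0]

[0.0, 1.81, 0.0, 0.0, 0.0]


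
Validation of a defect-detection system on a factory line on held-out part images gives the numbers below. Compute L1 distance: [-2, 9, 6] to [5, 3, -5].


d = |-2-5| + |9-3| + |6+ 5|
  = 7 + 6 + 11
  = 24

24


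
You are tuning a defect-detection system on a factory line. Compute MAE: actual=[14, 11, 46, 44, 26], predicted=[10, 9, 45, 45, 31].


Absolute errors: |14-10|=4, |11-9|=2, |46-45|=1, |44-45|=1, |26-31|=5
Sum = 13
MAE = 13/5 = 13/5

13/5


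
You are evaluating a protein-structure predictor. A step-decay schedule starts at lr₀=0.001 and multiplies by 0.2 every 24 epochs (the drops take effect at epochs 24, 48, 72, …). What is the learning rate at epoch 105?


n_drops = ⌊105/24⌋ = 4
lr = 0.001·0.2^4 = 0.001·0.0016 = 0.0000016

0.0000016


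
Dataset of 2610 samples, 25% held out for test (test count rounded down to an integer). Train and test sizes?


Test = ⌊2610·25/100⌋ = 652
Train = 2610 - 652 = 1958

Train: 1958, Test: 652


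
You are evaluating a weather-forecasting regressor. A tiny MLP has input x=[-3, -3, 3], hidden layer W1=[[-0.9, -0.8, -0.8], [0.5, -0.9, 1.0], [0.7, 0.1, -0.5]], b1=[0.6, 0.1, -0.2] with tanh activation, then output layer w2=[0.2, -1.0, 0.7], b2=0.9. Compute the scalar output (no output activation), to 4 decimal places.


z1[0] = (-0.9)·(-3) + (-0.8)·(-3) + (-0.8)·(3) + 0.6 = 3.3
z1[1] = (0.5)·(-3) + (-0.9)·(-3) + (1.0)·(3) + 0.1 = 4.3
z1[2] = (0.7)·(-3) + (0.1)·(-3) + (-0.5)·(3) - 0.2 = -4.1
h = tanh(z1) = [0.9973, 0.9996, -0.9995]
output = (0.2)·(0.9973) + (-1.0)·(0.9996) + (0.7)·(-0.9995) + 0.9 = -0.5998

-0.5998


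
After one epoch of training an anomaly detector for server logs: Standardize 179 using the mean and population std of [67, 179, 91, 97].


μ = 108.5, σ = 42.2226
z = (179 - 108.5)/42.2226 = 1.6697

1.6697


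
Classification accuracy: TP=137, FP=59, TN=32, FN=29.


Accuracy = (TP+TN)/(TP+TN+FP+FN)
= (137+32)/(257)
= 169/257 = 65.76%

65.76%


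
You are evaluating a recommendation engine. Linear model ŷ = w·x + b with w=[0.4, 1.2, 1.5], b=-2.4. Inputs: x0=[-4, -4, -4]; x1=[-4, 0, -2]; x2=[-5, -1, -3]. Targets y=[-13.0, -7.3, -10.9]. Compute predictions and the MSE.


ŷ0 = (0.4)·(-4) + (1.2)·(-4) + (1.5)·(-4) - 2.4 = -14.8
ŷ1 = (0.4)·(-4) + (1.2)·(0) + (1.5)·(-2) - 2.4 = -7.0
ŷ2 = (0.4)·(-5) + (1.2)·(-1) + (1.5)·(-3) - 2.4 = -10.1
errors² = [3.24, 0.09, 0.64]
MSE = 3.9700/3 = 1.3233

1.3233


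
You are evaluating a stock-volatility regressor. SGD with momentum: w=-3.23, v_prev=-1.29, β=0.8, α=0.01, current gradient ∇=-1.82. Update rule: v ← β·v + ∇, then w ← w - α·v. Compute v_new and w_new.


v_new = 0.8·-1.29 - 1.82 = -1.032 - 1.82 = -2.852
w_new = -3.23 - 0.01·-2.852 = -3.23 + 0.02852 = -3.20148

v_new=-2.852, w_new=-3.20148


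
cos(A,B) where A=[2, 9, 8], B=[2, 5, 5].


A·B = 2·2 + 9·5 + 8·5 = 89
‖A‖ = √149 = 12.2066, ‖B‖ = √54 = 7.3485
cos = 89/(√149·√54) = 89/√8046 = 0.9922

0.9922


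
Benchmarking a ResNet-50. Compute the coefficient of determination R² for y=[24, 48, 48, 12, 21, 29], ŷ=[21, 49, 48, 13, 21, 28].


ȳ = 30.3333
SS_res = Σ(y-ŷ)² = 12
SS_tot = Σ(y-ȳ)² = 1089.33
R² = 1 - SS_res/SS_tot = 1 - 0.011 = 0.989

0.989


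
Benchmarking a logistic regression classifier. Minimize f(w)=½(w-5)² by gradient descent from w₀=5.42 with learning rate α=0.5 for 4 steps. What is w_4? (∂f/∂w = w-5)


step 1: grad = 5.42-5 = 0.42; w = 5.42 - 0.5·(0.42) = 5.21
step 2: grad = 5.21-5 = 0.21; w = 5.21 - 0.5·(0.21) = 5.105
step 3: grad = 5.105-5 = 0.105; w = 5.105 - 0.5·(0.105) = 5.0525
step 4: grad = 5.0525-5 = 0.0525; w = 5.0525 - 0.5·(0.0525) = 5.02625

5.02625


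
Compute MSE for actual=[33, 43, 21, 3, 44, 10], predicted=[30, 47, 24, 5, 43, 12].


Squared errors: (33-30)²=9, (43-47)²=16, (21-24)²=9, (3-5)²=4, (44-43)²=1, (10-12)²=4
Sum = 43
MSE = 43/6 = 43/6

43/6


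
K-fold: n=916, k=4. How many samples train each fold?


Fold size = 916/4 = 229
Training per fold = 916 - 229 = 687

687


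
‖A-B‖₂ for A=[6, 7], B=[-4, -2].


d = √((6+ 4)² + (7+ 2)²)
  = √(100 + 81)
  = √181 = 13.4536

13.4536


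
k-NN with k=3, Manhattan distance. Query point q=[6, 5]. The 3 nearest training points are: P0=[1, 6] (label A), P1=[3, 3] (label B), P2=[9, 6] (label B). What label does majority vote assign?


d(q,P0) = 6  (label A)
d(q,P1) = 5  (label B)
d(q,P2) = 4  (label B)
Votes: A=1, B=2
Majority → B

B


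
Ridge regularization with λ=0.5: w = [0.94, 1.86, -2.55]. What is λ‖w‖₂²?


‖w‖₂² = (0.94)² + (1.86)² + (-2.55)²
     = 0.8836 + 3.4596 + 6.5025
     = 10.8457
λ·‖w‖₂² = 0.5·10.8457 = 5.42285

5.42285


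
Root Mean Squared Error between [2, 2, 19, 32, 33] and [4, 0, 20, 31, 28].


MSE = 35/5 = 7
RMSE = √(35/5) = 2.6458

2.6458


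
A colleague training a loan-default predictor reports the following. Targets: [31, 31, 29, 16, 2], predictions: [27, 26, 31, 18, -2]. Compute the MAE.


Absolute errors: |31-27|=4, |31-26|=5, |29-31|=2, |16-18|=2, |2+ 2|=4
Sum = 17
MAE = 17/5 = 17/5

17/5


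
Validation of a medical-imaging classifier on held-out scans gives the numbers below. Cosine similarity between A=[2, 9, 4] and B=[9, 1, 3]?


A·B = 2·9 + 9·1 + 4·3 = 39
‖A‖ = √101 = 10.0499, ‖B‖ = √91 = 9.5394
cos = 39/(√101·√91) = 39/√9191 = 0.4068

0.4068


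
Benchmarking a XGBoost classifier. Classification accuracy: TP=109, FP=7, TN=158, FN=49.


Accuracy = (TP+TN)/(TP+TN+FP+FN)
= (109+158)/(323)
= 267/323 = 82.66%

82.66%


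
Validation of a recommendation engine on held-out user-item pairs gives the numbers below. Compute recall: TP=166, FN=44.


Recall = TP/(TP+FN)
= 166/(166+44)
= 166/210 = 79.05%

79.05%


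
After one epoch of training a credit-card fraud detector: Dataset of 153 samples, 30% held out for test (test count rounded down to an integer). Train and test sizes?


Test = ⌊153·30/100⌋ = 45
Train = 153 - 45 = 108

Train: 108, Test: 45


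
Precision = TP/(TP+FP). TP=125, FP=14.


Precision = TP/(TP+FP)
= 125/(125+14)
= 125/139 = 89.93%

89.93%


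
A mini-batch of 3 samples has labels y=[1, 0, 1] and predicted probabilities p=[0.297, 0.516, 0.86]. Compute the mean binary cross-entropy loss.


L[0] = -ln(0.297) = 1.214
L[1] = -ln(1-0.516) = -ln(0.484) = 0.7257
L[2] = -ln(0.86) = 0.1508
mean = (1.214 + 0.7257 + 0.1508)/3 = 0.6968

0.6968


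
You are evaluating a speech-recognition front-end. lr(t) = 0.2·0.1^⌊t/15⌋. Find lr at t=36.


n_drops = ⌊36/15⌋ = 2
lr = 0.2·0.1^2 = 0.2·0.01 = 0.002

0.002


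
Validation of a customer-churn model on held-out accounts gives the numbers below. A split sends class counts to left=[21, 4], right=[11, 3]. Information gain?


Parent = [32, 7], H_parent = 0.679
H_left = 0.6343 (n=25), H_right = 0.7496 (n=14)
H_children = (25/39)·0.6343 + (14/39)·0.7496 = 0.6757
IG = 0.679 - 0.6757 = 0.0033

0.0033


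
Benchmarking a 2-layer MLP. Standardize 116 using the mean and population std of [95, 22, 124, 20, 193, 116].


μ = 95, σ = 60.3324
z = (116 - 95)/60.3324 = 0.3481

0.3481


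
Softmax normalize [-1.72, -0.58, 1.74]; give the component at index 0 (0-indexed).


Exponentials: e^-1.72=0.1791, e^-0.58=0.5599, e^1.74=5.6973
Sum = 6.4363
Softmax = [0.0278, 0.087, 0.8852]
p[0] = 0.1791/6.4363 = 0.0278

0.0278


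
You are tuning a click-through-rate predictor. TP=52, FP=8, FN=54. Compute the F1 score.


Precision = 52/60 = 0.8667
Recall = 52/106 = 0.4906
F1 = 2·P·R/(P+R) = 2·TP/(2·TP+FP+FN) = 104/(104+8+54) = 104/166 = 0.6265

0.6265


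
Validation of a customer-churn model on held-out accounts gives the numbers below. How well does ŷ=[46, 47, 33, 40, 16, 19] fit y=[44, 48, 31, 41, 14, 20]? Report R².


ȳ = 33
SS_res = Σ(y-ŷ)² = 15
SS_tot = Σ(y-ȳ)² = 944
R² = 1 - SS_res/SS_tot = 1 - 0.0159 = 0.9841

0.9841


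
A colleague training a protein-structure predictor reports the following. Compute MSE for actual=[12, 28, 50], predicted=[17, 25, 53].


Squared errors: (12-17)²=25, (28-25)²=9, (50-53)²=9
Sum = 43
MSE = 43/3 = 43/3

43/3


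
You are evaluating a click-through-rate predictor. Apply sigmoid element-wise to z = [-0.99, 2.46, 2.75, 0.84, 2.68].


σ(-0.99) = 1/(1+e^0.99) = 0.2709
σ(2.46) = 1/(1+e^-2.46) = 0.9213
σ(2.75) = 1/(1+e^-2.75) = 0.9399
σ(0.84) = 1/(1+e^-0.84) = 0.6985
σ(2.68) = 1/(1+e^-2.68) = 0.9358
result = [0.2709, 0.9213, 0.9399, 0.6985, 0.9358]

[0.2709, 0.9213, 0.9399, 0.6985, 0.9358]


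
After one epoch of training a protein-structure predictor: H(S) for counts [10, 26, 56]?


Probabilities: [10/92, 26/92, 56/92] ≈ [0.1087, 0.2826, 0.6087]
H = -((10/92)·log₂(10/92) + (26/92)·log₂(26/92) + (56/92)·log₂(56/92))
  = 1.2992 bits

1.2992 bits


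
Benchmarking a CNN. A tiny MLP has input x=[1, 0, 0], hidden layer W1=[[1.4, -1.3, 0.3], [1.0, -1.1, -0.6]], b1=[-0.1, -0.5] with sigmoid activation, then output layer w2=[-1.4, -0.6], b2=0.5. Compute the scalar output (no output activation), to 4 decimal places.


z1[0] = (1.4)·(1) + (-1.3)·(0) + (0.3)·(0) - 0.1 = 1.3
z1[1] = (1.0)·(1) + (-1.1)·(0) + (-0.6)·(0) - 0.5 = 0.5
h = sigmoid(z1) = [0.7858, 0.6225]
output = (-1.4)·(0.7858) + (-0.6)·(0.6225) + 0.5 = -0.9736

-0.9736


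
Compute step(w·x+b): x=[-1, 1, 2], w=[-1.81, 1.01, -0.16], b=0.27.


z = (-1)·(-1.81) + (1)·(1.01) + (2)·(-0.16) + 0.27
  = 2.77
step(z) = 1 (z≥0)

1


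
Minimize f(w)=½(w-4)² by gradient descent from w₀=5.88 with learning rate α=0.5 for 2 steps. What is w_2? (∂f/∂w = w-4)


step 1: grad = 5.88-4 = 1.88; w = 5.88 - 0.5·(1.88) = 4.94
step 2: grad = 4.94-4 = 0.94; w = 4.94 - 0.5·(0.94) = 4.47

4.47


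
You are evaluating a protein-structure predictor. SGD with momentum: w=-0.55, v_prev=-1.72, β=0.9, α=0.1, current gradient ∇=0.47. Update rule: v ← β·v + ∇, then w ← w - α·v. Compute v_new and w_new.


v_new = 0.9·-1.72 + 0.47 = -1.548 + 0.47 = -1.078
w_new = -0.55 - 0.1·-1.078 = -0.55 + 0.1078 = -0.4422

v_new=-1.078, w_new=-0.4422


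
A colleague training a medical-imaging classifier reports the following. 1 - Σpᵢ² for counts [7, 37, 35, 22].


Probabilities: [7/101, 37/101, 35/101, 22/101] ≈ [0.0693, 0.3663, 0.3465, 0.2178]
Σpᵢ² = (49 + 1369 + 1225 + 484)/101² = 3127/10201
Gini = 1 - Σpᵢ² = 1 - 3127/10201 = 0.6935

0.6935


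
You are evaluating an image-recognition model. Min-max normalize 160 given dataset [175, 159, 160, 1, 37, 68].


min=1, max=175
(160-1)/(175-1) = 159/174 = 0.9138

0.9138


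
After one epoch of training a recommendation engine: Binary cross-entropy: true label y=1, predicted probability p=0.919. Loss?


BCE = -[y·ln(p) + (1-y)·ln(1-p)]
= -1·ln(0.919) - 0
= -ln(0.919) = 0.0845

0.0845


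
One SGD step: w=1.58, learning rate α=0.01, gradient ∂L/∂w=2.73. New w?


w_new = w - α·∇
= 1.58 - 0.01·2.73
= 1.58 - 0.0273
= 1.5527

1.5527


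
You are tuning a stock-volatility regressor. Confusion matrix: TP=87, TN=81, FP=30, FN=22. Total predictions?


Total = TP + TN + FP + FN
= 87 + 81 + 30 + 22
= 220
(Predicted positive: 117, predicted negative: 103)

220


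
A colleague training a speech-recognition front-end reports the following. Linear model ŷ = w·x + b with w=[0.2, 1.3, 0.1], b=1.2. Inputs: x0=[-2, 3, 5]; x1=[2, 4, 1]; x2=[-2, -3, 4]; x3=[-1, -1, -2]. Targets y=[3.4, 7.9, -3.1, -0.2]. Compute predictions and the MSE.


ŷ0 = (0.2)·(-2) + (1.3)·(3) + (0.1)·(5) + 1.2 = 5.2
ŷ1 = (0.2)·(2) + (1.3)·(4) + (0.1)·(1) + 1.2 = 6.9
ŷ2 = (0.2)·(-2) + (1.3)·(-3) + (0.1)·(4) + 1.2 = -2.7
ŷ3 = (0.2)·(-1) + (1.3)·(-1) + (0.1)·(-2) + 1.2 = -0.5
errors² = [3.24, 1.0, 0.16, 0.09]
MSE = 4.4900/4 = 1.1225

1.1225


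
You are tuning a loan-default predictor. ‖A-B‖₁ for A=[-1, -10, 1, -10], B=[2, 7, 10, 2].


d = |-1-2| + |-10-7| + |1-10| + |-10-2|
  = 3 + 17 + 9 + 12
  = 41

41


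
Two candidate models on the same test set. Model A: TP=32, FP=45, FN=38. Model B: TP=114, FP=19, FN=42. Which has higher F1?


Model A: P=32/77=0.4156, R=32/70=0.4571, F1=2PR/(P+R)=2TP/(2TP+FP+FN)=64/147=0.4354
Model B: P=114/133=0.8571, R=114/156=0.7308, F1=2PR/(P+R)=2TP/(2TP+FP+FN)=228/289=0.7889
0.4354 < 0.7889 → Model B

Model B


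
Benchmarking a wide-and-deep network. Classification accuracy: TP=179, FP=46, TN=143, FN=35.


Accuracy = (TP+TN)/(TP+TN+FP+FN)
= (179+143)/(403)
= 322/403 = 79.9%

79.9%


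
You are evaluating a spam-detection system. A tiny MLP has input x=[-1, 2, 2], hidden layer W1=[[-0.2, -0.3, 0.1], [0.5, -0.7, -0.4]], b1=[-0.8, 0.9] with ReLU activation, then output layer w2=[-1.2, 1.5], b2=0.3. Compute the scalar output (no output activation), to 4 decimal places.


z1[0] = (-0.2)·(-1) + (-0.3)·(2) + (0.1)·(2) - 0.8 = -1.0
z1[1] = (0.5)·(-1) + (-0.7)·(2) + (-0.4)·(2) + 0.9 = -1.8
h = ReLU(z1) = [0.0, 0.0]
output = (-1.2)·(0.0) + (1.5)·(0.0) + 0.3 = 0.3

0.3


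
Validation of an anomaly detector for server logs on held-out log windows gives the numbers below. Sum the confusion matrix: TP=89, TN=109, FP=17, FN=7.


Total = TP + TN + FP + FN
= 89 + 109 + 17 + 7
= 222
(Predicted positive: 106, predicted negative: 116)

222


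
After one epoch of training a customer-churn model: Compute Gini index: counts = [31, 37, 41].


Probabilities: [31/109, 37/109, 41/109] ≈ [0.2844, 0.3394, 0.3761]
Σpᵢ² = (961 + 1369 + 1681)/109² = 4011/11881
Gini = 1 - Σpᵢ² = 1 - 4011/11881 = 0.6624

0.6624


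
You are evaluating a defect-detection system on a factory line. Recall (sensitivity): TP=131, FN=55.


Recall = TP/(TP+FN)
= 131/(131+55)
= 131/186 = 70.43%

70.43%


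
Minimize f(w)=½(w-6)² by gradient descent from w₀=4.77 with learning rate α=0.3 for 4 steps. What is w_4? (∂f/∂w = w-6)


step 1: grad = 4.77-6 = -1.23; w = 4.77 - 0.3·(-1.23) = 5.139
step 2: grad = 5.139-6 = -0.861; w = 5.139 - 0.3·(-0.861) = 5.3973
step 3: grad = 5.3973-6 = -0.6027; w = 5.3973 - 0.3·(-0.6027) = 5.57811
step 4: grad = 5.57811-6 = -0.42189; w = 5.57811 - 0.3·(-0.42189) = 5.704677

5.704677


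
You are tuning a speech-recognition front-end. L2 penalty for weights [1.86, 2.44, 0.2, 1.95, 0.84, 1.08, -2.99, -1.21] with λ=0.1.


‖w‖₂² = (1.86)² + (2.44)² + (0.2)² + (1.95)² + (0.84)² + (1.08)² + (-2.99)² + (-1.21)²
     = 3.4596 + 5.9536 + 0.04 + 3.8025 + 0.7056 + 1.1664 + 8.9401 + 1.4641
     = 25.5319
λ·‖w‖₂² = 0.1·25.5319 = 2.55319

2.55319


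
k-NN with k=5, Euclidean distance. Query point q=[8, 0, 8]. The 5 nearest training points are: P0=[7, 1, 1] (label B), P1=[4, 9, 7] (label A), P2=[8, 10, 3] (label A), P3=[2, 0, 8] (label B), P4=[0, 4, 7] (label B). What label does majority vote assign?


d(q,P0) = 7.1414  (label B)
d(q,P1) = 9.8995  (label A)
d(q,P2) = 11.1803  (label A)
d(q,P3) = 6.0  (label B)
d(q,P4) = 9.0  (label B)
Votes: A=2, B=3
Majority → B

B


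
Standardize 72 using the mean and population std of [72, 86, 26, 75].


μ = 64.75, σ = 22.9714
z = (72 - 64.75)/22.9714 = 0.3156

0.3156


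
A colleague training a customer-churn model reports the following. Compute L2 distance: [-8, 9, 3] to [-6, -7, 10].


d = √((-8+ 6)² + (9+ 7)² + (3-10)²)
  = √(4 + 256 + 49)
  = √309 = 17.5784

17.5784


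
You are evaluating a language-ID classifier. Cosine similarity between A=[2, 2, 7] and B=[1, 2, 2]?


A·B = 2·1 + 2·2 + 7·2 = 20
‖A‖ = √57 = 7.5498, ‖B‖ = √9 = 3
cos = 20/(√57·√9) = 20/√513 = 0.883

0.883


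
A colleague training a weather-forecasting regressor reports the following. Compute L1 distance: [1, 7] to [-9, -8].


d = |1+ 9| + |7+ 8|
  = 10 + 15
  = 25

25


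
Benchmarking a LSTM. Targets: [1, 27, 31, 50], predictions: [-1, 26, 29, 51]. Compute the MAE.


Absolute errors: |1+ 1|=2, |27-26|=1, |31-29|=2, |50-51|=1
Sum = 6
MAE = 6/4 = 3/2

3/2


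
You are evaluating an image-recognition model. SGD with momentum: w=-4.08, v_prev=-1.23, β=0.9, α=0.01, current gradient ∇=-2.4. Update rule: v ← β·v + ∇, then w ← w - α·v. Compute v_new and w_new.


v_new = 0.9·-1.23 - 2.4 = -1.107 - 2.4 = -3.507
w_new = -4.08 - 0.01·-3.507 = -4.08 + 0.03507 = -4.04493

v_new=-3.507, w_new=-4.04493


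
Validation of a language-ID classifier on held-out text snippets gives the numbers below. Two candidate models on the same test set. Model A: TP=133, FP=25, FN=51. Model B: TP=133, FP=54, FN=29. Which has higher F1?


Model A: P=133/158=0.8418, R=133/184=0.7228, F1=2PR/(P+R)=2TP/(2TP+FP+FN)=266/342=0.7778
Model B: P=133/187=0.7112, R=133/162=0.821, F1=2PR/(P+R)=2TP/(2TP+FP+FN)=266/349=0.7622
0.7778 > 0.7622 → Model A

Model A


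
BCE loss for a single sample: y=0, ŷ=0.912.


BCE = -[y·ln(p) + (1-y)·ln(1-p)]
= -0 - 1·ln(1-0.912)
= -ln(0.088) = 2.4304

2.4304


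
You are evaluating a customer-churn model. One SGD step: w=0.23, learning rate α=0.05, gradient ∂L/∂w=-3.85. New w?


w_new = w - α·∇
= 0.23 - 0.05·-3.85
= 0.23 + 0.1925
= 0.4225

0.4225


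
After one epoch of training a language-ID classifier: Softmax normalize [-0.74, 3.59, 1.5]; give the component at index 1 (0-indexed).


Exponentials: e^-0.74=0.4771, e^3.59=36.2341, e^1.5=4.4817
Sum = 41.1929
Softmax = [0.0116, 0.8796, 0.1088]
p[1] = 36.2341/41.1929 = 0.8796

0.8796


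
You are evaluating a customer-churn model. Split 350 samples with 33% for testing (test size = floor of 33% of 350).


Test = ⌊350·33/100⌋ = 115
Train = 350 - 115 = 235

Train: 235, Test: 115


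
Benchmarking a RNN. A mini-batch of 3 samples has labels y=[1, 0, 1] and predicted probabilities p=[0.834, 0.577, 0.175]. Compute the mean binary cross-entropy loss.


L[0] = -ln(0.834) = 0.1815
L[1] = -ln(1-0.577) = -ln(0.423) = 0.8604
L[2] = -ln(0.175) = 1.743
mean = (0.1815 + 0.8604 + 1.743)/3 = 0.9283

0.9283


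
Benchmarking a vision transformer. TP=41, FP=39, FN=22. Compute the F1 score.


Precision = 41/80 = 0.5125
Recall = 41/63 = 0.6508
F1 = 2·P·R/(P+R) = 2·TP/(2·TP+FP+FN) = 82/(82+39+22) = 82/143 = 0.5734

0.5734


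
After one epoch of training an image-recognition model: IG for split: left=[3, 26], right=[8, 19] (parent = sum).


Parent = [11, 45], H_parent = 0.7147
H_left = 0.4798 (n=29), H_right = 0.8767 (n=27)
H_children = (29/56)·0.4798 + (27/56)·0.8767 = 0.6712
IG = 0.7147 - 0.6712 = 0.0435

0.0435


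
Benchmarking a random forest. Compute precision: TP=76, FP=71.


Precision = TP/(TP+FP)
= 76/(76+71)
= 76/147 = 51.7%

51.7%


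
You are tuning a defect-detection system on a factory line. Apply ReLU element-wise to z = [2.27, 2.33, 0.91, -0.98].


ReLU(2.27) = max(0, 2.27) = 2.27
ReLU(2.33) = max(0, 2.33) = 2.33
ReLU(0.91) = max(0, 0.91) = 0.91
ReLU(-0.98) = max(0, -0.98) = 0.0
result = [2.27, 2.33, 0.91, 0.0]

[2.27, 2.33, 0.91, 0.0]


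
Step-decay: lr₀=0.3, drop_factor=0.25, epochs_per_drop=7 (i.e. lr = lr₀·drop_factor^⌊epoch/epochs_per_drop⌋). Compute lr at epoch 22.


n_drops = ⌊22/7⌋ = 3
lr = 0.3·0.25^3 = 0.3·0.015625 = 0.0046875

0.0046875


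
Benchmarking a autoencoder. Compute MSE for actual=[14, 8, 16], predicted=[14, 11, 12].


Squared errors: (14-14)²=0, (8-11)²=9, (16-12)²=16
Sum = 25
MSE = 25/3 = 25/3

25/3


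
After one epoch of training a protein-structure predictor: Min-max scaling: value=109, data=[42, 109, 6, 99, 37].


min=6, max=109
(109-6)/(109-6) = 103/103 = 1.0

1.0


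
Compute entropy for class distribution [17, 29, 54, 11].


Probabilities: [17/111, 29/111, 54/111, 11/111] ≈ [0.1532, 0.2613, 0.4865, 0.0991]
H = -((17/111)·log₂(17/111) + (29/111)·log₂(29/111) + (54/111)·log₂(54/111) + (11/111)·log₂(11/111))
  = 1.7567 bits

1.7567 bits


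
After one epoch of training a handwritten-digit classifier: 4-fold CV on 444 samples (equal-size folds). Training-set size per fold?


Fold size = 444/4 = 111
Training per fold = 444 - 111 = 333

333


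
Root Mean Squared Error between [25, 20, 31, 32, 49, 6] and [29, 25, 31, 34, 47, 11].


MSE = 74/6 = 12.3333
RMSE = √(74/6) = 3.5119

3.5119


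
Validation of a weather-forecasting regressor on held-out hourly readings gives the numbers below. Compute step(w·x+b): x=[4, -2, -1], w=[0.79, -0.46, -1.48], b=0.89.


z = (4)·(0.79) + (-2)·(-0.46) + (-1)·(-1.48) + 0.89
  = 6.45
step(z) = 1 (z≥0)

1


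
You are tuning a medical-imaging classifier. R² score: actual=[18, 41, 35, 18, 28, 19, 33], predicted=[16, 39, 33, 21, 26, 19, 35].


ȳ = 27.4286
SS_res = Σ(y-ŷ)² = 29
SS_tot = Σ(y-ȳ)² = 521.71
R² = 1 - SS_res/SS_tot = 1 - 0.0556 = 0.9444

0.9444


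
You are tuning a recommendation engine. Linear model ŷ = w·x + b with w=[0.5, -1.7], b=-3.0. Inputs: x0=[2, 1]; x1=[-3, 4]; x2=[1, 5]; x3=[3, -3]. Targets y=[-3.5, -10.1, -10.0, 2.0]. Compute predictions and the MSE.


ŷ0 = (0.5)·(2) + (-1.7)·(1) - 3.0 = -3.7
ŷ1 = (0.5)·(-3) + (-1.7)·(4) - 3.0 = -11.3
ŷ2 = (0.5)·(1) + (-1.7)·(5) - 3.0 = -11.0
ŷ3 = (0.5)·(3) + (-1.7)·(-3) - 3.0 = 3.6
errors² = [0.04, 1.44, 1.0, 2.56]
MSE = 5.0400/4 = 1.26

1.26


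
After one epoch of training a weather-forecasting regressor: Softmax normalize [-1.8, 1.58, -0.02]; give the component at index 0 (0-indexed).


Exponentials: e^-1.8=0.1653, e^1.58=4.855, e^-0.02=0.9802
Sum = 6.0005
Softmax = [0.0275, 0.8091, 0.1634]
p[0] = 0.1653/6.0005 = 0.0275

0.0275


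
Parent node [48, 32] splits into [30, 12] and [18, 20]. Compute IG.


Parent = [48, 32], H_parent = 0.971
H_left = 0.8631 (n=42), H_right = 0.998 (n=38)
H_children = (42/80)·0.8631 + (38/80)·0.998 = 0.9272
IG = 0.971 - 0.9272 = 0.0438

0.0438


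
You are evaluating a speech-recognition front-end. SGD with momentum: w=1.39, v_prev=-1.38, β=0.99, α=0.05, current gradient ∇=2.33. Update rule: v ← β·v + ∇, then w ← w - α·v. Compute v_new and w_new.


v_new = 0.99·-1.38 + 2.33 = -1.3662 + 2.33 = 0.9638
w_new = 1.39 - 0.05·0.9638 = 1.39 - 0.04819 = 1.34181

v_new=0.9638, w_new=1.34181


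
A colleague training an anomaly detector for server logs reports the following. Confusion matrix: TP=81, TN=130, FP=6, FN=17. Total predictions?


Total = TP + TN + FP + FN
= 81 + 130 + 6 + 17
= 234
(Predicted positive: 87, predicted negative: 147)

234


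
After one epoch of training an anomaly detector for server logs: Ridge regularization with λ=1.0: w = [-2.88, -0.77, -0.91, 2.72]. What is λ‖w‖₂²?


‖w‖₂² = (-2.88)² + (-0.77)² + (-0.91)² + (2.72)²
     = 8.2944 + 0.5929 + 0.8281 + 7.3984
     = 17.1138
λ·‖w‖₂² = 1.0·17.1138 = 17.1138

17.1138


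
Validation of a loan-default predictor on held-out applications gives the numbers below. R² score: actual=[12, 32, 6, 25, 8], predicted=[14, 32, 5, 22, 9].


ȳ = 16.6
SS_res = Σ(y-ŷ)² = 15
SS_tot = Σ(y-ȳ)² = 515.2
R² = 1 - SS_res/SS_tot = 1 - 0.0291 = 0.9709

0.9709


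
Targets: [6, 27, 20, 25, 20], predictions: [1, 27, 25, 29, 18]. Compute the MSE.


Squared errors: (6-1)²=25, (27-27)²=0, (20-25)²=25, (25-29)²=16, (20-18)²=4
Sum = 70
MSE = 70/5 = 14

14


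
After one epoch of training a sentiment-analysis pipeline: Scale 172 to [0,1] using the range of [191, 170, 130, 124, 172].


min=124, max=191
(172-124)/(191-124) = 48/67 = 0.7164

0.7164


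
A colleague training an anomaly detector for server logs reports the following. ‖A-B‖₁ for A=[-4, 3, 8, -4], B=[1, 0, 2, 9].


d = |-4-1| + |3-0| + |8-2| + |-4-9|
  = 5 + 3 + 6 + 13
  = 27

27


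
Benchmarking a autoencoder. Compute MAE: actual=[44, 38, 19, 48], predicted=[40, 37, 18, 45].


Absolute errors: |44-40|=4, |38-37|=1, |19-18|=1, |48-45|=3
Sum = 9
MAE = 9/4 = 9/4

9/4


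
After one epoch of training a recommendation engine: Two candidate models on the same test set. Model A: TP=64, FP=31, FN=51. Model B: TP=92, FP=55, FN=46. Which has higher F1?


Model A: P=64/95=0.6737, R=64/115=0.5565, F1=2PR/(P+R)=2TP/(2TP+FP+FN)=128/210=0.6095
Model B: P=92/147=0.6259, R=92/138=0.6667, F1=2PR/(P+R)=2TP/(2TP+FP+FN)=184/285=0.6456
0.6095 < 0.6456 → Model B

Model B


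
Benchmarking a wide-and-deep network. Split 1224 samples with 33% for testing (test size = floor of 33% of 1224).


Test = ⌊1224·33/100⌋ = 403
Train = 1224 - 403 = 821

Train: 821, Test: 403


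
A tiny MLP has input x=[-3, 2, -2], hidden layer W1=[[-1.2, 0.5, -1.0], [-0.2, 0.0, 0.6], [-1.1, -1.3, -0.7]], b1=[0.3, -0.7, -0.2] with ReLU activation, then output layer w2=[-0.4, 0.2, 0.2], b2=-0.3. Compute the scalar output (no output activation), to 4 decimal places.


z1[0] = (-1.2)·(-3) + (0.5)·(2) + (-1.0)·(-2) + 0.3 = 6.9
z1[1] = (-0.2)·(-3) + (0.0)·(2) + (0.6)·(-2) - 0.7 = -1.3
z1[2] = (-1.1)·(-3) + (-1.3)·(2) + (-0.7)·(-2) - 0.2 = 1.9
h = ReLU(z1) = [6.9, 0.0, 1.9]
output = (-0.4)·(6.9) + (0.2)·(0.0) + (0.2)·(1.9) - 0.3 = -2.68

-2.68


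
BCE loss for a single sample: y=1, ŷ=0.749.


BCE = -[y·ln(p) + (1-y)·ln(1-p)]
= -1·ln(0.749) - 0
= -ln(0.749) = 0.289

0.289


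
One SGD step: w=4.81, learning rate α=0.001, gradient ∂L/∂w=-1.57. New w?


w_new = w - α·∇
= 4.81 - 0.001·-1.57
= 4.81 + 0.00157
= 4.81157

4.81157


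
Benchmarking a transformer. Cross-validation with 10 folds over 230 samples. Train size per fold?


Fold size = 230/10 = 23
Training per fold = 230 - 23 = 207

207


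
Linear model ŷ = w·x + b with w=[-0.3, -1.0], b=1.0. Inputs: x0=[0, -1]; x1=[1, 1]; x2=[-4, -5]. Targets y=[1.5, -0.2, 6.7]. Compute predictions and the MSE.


ŷ0 = (-0.3)·(0) + (-1.0)·(-1) + 1.0 = 2.0
ŷ1 = (-0.3)·(1) + (-1.0)·(1) + 1.0 = -0.3
ŷ2 = (-0.3)·(-4) + (-1.0)·(-5) + 1.0 = 7.2
errors² = [0.25, 0.01, 0.25]
MSE = 0.5100/3 = 0.17

0.17


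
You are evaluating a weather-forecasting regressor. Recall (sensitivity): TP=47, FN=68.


Recall = TP/(TP+FN)
= 47/(47+68)
= 47/115 = 40.87%

40.87%


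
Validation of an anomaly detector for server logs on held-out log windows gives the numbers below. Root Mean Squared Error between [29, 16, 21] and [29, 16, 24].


MSE = 9/3 = 3
RMSE = √(9/3) = 1.7321

1.7321


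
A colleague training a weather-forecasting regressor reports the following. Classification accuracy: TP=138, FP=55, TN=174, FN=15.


Accuracy = (TP+TN)/(TP+TN+FP+FN)
= (138+174)/(382)
= 312/382 = 81.68%

81.68%


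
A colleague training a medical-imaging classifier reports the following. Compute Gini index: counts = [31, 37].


Probabilities: [31/68, 37/68] ≈ [0.4559, 0.5441]
Σpᵢ² = (961 + 1369)/68² = 2330/4624
Gini = 1 - Σpᵢ² = 1 - 2330/4624 = 0.4961

0.4961


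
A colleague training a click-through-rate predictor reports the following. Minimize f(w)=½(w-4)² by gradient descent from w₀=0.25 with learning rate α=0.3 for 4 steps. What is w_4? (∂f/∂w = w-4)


step 1: grad = 0.25-4 = -3.75; w = 0.25 - 0.3·(-3.75) = 1.375
step 2: grad = 1.375-4 = -2.625; w = 1.375 - 0.3·(-2.625) = 2.1625
step 3: grad = 2.1625-4 = -1.8375; w = 2.1625 - 0.3·(-1.8375) = 2.71375
step 4: grad = 2.71375-4 = -1.28625; w = 2.71375 - 0.3·(-1.28625) = 3.099625

3.099625


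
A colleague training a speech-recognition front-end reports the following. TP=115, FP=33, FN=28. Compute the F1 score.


Precision = 115/148 = 0.777
Recall = 115/143 = 0.8042
F1 = 2·P·R/(P+R) = 2·TP/(2·TP+FP+FN) = 230/(230+33+28) = 230/291 = 0.7904

0.7904


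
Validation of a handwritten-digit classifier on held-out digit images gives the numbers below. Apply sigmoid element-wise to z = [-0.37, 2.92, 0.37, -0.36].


σ(-0.37) = 1/(1+e^0.37) = 0.4085
σ(2.92) = 1/(1+e^-2.92) = 0.9488
σ(0.37) = 1/(1+e^-0.37) = 0.5915
σ(-0.36) = 1/(1+e^0.36) = 0.411
result = [0.4085, 0.9488, 0.5915, 0.411]

[0.4085, 0.9488, 0.5915, 0.411]


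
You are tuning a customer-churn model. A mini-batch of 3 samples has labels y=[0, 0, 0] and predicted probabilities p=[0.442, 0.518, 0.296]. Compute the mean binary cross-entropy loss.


L[0] = -ln(1-0.442) = -ln(0.558) = 0.5834
L[1] = -ln(1-0.518) = -ln(0.482) = 0.7298
L[2] = -ln(1-0.296) = -ln(0.704) = 0.351
mean = (0.5834 + 0.7298 + 0.351)/3 = 0.5547

0.5547


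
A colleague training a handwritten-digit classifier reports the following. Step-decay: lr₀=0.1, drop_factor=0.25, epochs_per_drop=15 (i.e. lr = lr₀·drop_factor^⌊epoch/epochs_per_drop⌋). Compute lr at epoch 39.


n_drops = ⌊39/15⌋ = 2
lr = 0.1·0.25^2 = 0.1·0.0625 = 0.00625

0.00625


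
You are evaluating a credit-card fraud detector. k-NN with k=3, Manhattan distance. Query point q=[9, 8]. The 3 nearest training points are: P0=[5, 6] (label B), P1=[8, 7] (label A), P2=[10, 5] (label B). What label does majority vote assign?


d(q,P0) = 6  (label B)
d(q,P1) = 2  (label A)
d(q,P2) = 4  (label B)
Votes: A=1, B=2
Majority → B

B


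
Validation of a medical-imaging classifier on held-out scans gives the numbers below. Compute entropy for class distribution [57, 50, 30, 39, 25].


Probabilities: [57/201, 50/201, 30/201, 39/201, 25/201] ≈ [0.2836, 0.2488, 0.1493, 0.194, 0.1244]
H = -((57/201)·log₂(57/201) + (50/201)·log₂(50/201) + (30/201)·log₂(30/201) + (39/201)·log₂(39/201) + (25/201)·log₂(25/201))
  = 2.2575 bits

2.2575 bits


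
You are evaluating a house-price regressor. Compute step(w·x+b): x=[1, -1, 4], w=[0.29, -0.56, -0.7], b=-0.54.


z = (1)·(0.29) + (-1)·(-0.56) + (4)·(-0.7) - 0.54
  = -2.49
step(z) = 0 (z<0)

0


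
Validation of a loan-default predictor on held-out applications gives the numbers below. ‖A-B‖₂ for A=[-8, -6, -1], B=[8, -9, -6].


d = √((-8-8)² + (-6+ 9)² + (-1+ 6)²)
  = √(256 + 9 + 25)
  = √290 = 17.0294

17.0294


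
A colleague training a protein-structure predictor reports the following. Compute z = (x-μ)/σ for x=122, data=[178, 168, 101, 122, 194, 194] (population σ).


μ = 159.5, σ = 35.6452
z = (122 - 159.5)/35.6452 = -1.052

-1.052


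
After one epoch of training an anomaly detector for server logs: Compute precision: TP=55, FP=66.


Precision = TP/(TP+FP)
= 55/(55+66)
= 55/121 = 45.45%

45.45%


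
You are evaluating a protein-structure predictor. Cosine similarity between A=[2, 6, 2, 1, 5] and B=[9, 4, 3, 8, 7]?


A·B = 2·9 + 6·4 + 2·3 + 1·8 + 5·7 = 91
‖A‖ = √70 = 8.3666, ‖B‖ = √219 = 14.7986
cos = 91/(√70·√219) = 91/√15330 = 0.735

0.735


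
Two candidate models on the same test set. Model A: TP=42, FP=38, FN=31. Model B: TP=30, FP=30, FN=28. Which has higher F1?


Model A: P=42/80=0.525, R=42/73=0.5753, F1=2PR/(P+R)=2TP/(2TP+FP+FN)=84/153=0.549
Model B: P=30/60=0.5, R=30/58=0.5172, F1=2PR/(P+R)=2TP/(2TP+FP+FN)=60/118=0.5085
0.549 > 0.5085 → Model A

Model A


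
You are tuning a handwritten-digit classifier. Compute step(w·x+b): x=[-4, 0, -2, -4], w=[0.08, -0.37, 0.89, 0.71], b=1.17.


z = (-4)·(0.08) + (0)·(-0.37) + (-2)·(0.89) + (-4)·(0.71) + 1.17
  = -3.77
step(z) = 0 (z<0)

0


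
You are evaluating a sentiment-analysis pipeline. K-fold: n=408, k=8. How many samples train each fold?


Fold size = 408/8 = 51
Training per fold = 408 - 51 = 357

357


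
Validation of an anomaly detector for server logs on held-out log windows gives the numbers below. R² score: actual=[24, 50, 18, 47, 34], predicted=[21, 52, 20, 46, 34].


ȳ = 34.6
SS_res = Σ(y-ŷ)² = 18
SS_tot = Σ(y-ȳ)² = 779.2
R² = 1 - SS_res/SS_tot = 1 - 0.0231 = 0.9769

0.9769


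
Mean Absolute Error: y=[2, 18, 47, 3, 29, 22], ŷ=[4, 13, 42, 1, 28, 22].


Absolute errors: |2-4|=2, |18-13|=5, |47-42|=5, |3-1|=2, |29-28|=1, |22-22|=0
Sum = 15
MAE = 15/6 = 5/2

5/2


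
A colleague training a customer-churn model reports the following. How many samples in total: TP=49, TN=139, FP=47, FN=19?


Total = TP + TN + FP + FN
= 49 + 139 + 47 + 19
= 254
(Predicted positive: 96, predicted negative: 158)

254


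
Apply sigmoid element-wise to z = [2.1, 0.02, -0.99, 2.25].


σ(2.1) = 1/(1+e^-2.1) = 0.8909
σ(0.02) = 1/(1+e^-0.02) = 0.505
σ(-0.99) = 1/(1+e^0.99) = 0.2709
σ(2.25) = 1/(1+e^-2.25) = 0.9047
result = [0.8909, 0.505, 0.2709, 0.9047]

[0.8909, 0.505, 0.2709, 0.9047]


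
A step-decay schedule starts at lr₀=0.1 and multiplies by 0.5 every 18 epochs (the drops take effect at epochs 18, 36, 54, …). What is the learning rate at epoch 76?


n_drops = ⌊76/18⌋ = 4
lr = 0.1·0.5^4 = 0.1·0.0625 = 0.00625

0.00625


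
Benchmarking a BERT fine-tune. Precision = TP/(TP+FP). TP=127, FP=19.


Precision = TP/(TP+FP)
= 127/(127+19)
= 127/146 = 86.99%

86.99%


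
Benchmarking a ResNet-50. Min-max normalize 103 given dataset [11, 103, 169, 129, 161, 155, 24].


min=11, max=169
(103-11)/(169-11) = 92/158 = 0.5823

0.5823


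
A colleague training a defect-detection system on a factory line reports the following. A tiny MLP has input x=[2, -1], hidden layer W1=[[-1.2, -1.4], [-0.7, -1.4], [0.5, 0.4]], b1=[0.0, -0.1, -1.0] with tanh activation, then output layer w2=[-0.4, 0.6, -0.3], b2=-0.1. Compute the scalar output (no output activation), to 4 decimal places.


z1[0] = (-1.2)·(2) + (-1.4)·(-1) + 0.0 = -1.0
z1[1] = (-0.7)·(2) + (-1.4)·(-1) - 0.1 = -0.1
z1[2] = (0.5)·(2) + (0.4)·(-1) - 1.0 = -0.4
h = tanh(z1) = [-0.7616, -0.0997, -0.3799]
output = (-0.4)·(-0.7616) + (0.6)·(-0.0997) + (-0.3)·(-0.3799) - 0.1 = 0.2588

0.2588


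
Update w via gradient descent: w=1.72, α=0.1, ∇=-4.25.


w_new = w - α·∇
= 1.72 - 0.1·-4.25
= 1.72 + 0.425
= 2.145

2.145


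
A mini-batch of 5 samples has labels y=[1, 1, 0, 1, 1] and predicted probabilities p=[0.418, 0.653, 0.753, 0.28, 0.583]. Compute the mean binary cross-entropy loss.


L[0] = -ln(0.418) = 0.8723
L[1] = -ln(0.653) = 0.4262
L[2] = -ln(1-0.753) = -ln(0.247) = 1.3984
L[3] = -ln(0.28) = 1.273
L[4] = -ln(0.583) = 0.5396
mean = (0.8723 + 0.4262 + 1.3984 + 1.273 + 0.5396)/5 = 0.9019

0.9019


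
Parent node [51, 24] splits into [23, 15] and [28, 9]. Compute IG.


Parent = [51, 24], H_parent = 0.9044
H_left = 0.9678 (n=38), H_right = 0.8004 (n=37)
H_children = (38/75)·0.9678 + (37/75)·0.8004 = 0.8852
IG = 0.9044 - 0.8852 = 0.0192

0.0192


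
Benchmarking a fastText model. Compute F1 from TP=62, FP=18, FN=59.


Precision = 62/80 = 0.775
Recall = 62/121 = 0.5124
F1 = 2·P·R/(P+R) = 2·TP/(2·TP+FP+FN) = 124/(124+18+59) = 124/201 = 0.6169

0.6169


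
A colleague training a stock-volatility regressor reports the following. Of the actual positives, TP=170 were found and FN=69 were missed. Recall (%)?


Recall = TP/(TP+FN)
= 170/(170+69)
= 170/239 = 71.13%

71.13%


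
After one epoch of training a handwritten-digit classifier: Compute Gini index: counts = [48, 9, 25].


Probabilities: [48/82, 9/82, 25/82] ≈ [0.5854, 0.1098, 0.3049]
Σpᵢ² = (2304 + 81 + 625)/82² = 3010/6724
Gini = 1 - Σpᵢ² = 1 - 3010/6724 = 0.5523

0.5523


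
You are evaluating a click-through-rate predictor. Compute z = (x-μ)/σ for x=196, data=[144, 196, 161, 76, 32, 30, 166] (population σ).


μ = 115, σ = 62.9671
z = (196 - 115)/62.9671 = 1.2864

1.2864
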